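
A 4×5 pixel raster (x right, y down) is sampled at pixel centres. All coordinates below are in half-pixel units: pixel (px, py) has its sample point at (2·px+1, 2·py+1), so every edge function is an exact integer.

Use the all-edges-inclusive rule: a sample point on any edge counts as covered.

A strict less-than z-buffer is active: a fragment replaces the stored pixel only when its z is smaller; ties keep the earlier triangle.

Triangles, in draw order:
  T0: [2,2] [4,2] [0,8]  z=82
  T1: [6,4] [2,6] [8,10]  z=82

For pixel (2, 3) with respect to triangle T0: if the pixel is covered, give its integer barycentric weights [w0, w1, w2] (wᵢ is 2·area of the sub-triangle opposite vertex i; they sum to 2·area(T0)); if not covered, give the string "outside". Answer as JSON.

T0:
  2·area = 12
  edge (2, 2)→(4, 2): d=(2,0) inclusive
  edge (4, 2)→(0, 8): d=(-4,6) inclusive
  edge (0, 8)→(2, 2): d=(2,-6) inclusive
    (1,1)@(3, 3): e=[2,2,8] → █
    (2,1)@(5, 3): e=[2,-10,20] → ·
    (0,2)@(1, 5): e=[6,6,0] → █  [on edge]
    (1,2)@(3, 5): e=[6,-6,12] → ·
    (0,3)@(1, 7): e=[10,-2,4] → ·
  covered (2 px):
    · · · ·
    · █ · ·
    █ · · ·
    · · · ·
    · · · ·
T1:
  2·area = 28  (B↔C swapped to make it positive)
  edge (6, 4)→(8, 10): d=(2,6) inclusive
  edge (8, 10)→(2, 6): d=(-6,-4) inclusive
  edge (2, 6)→(6, 4): d=(4,-2) inclusive
    (2,0)@(5, 1): e=[0,42,-14] → ·  [on edge]
    (2,2)@(5, 5): e=[8,18,2] → █
    (3,2)@(7, 5): e=[-4,26,6] → ·
    (2,3)@(5, 7): e=[12,6,10] → █
    (3,3)@(7, 7): e=[0,14,14] → █  [on edge]
    (2,4)@(5, 9): e=[16,-6,18] → ·
    (3,4)@(7, 9): e=[4,2,22] → █
  covered (4 px):
    · · · ·
    · · · ·
    · · █ ·
    · · █ █
    · · · █

Answer: "outside"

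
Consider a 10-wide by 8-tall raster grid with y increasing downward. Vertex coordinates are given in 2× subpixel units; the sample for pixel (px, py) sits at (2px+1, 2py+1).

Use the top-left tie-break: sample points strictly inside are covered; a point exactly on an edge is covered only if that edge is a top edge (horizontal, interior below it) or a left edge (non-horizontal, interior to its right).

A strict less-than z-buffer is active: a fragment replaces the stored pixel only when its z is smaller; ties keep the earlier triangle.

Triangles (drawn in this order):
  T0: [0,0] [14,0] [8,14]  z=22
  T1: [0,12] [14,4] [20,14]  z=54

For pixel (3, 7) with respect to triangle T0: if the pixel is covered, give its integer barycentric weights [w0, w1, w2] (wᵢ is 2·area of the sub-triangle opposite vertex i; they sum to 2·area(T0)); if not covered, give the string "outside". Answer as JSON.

T0:
  2·area = 196
  edge (0, 0)→(14, 0): d=(14,0) top-left  bias=+0
  edge (14, 0)→(8, 14): d=(-6,14) right/bottom  bias=-1
  edge (8, 14)→(0, 0): d=(-8,-14) top-left  bias=+0
    (0,0)@(1, 1): e=[14,176,6] → █
    (1,0)@(3, 1): e=[14,148,34] → █
    (2,0)@(5, 1): e=[14,120,62] → █
    (3,0)@(7, 1): e=[14,92,90] → █
    (4,0)@(9, 1): e=[14,64,118] → █
    (5,0)@(11, 1): e=[14,36,146] → █
    (6,0)@(13, 1): e=[14,8,174] → █
    (7,0)@(15, 1): e=[14,-20,202] → ·
    (0,1)@(1, 3): e=[42,164,-10] → ·
    (1,1)@(3, 3): e=[42,136,18] → █
    (6,1)@(13, 3): e=[42,-4,158] → ·
    (1,2)@(3, 5): e=[70,124,2] → █
    (5,3)@(11, 7): e=[98,0,98] → ·  [on edge]
  covered (24 px):
    █ █ █ █ █ █ █ · · ·
    · █ █ █ █ █ · · · ·
    · █ █ █ █ █ · · · ·
    · · █ █ █ · · · · ·
    · · · █ █ · · · · ·
    · · · █ █ · · · · ·
    · · · · · · · · · ·
    · · · · · · · · · ·
T1:
  2·area = 188
  edge (0, 12)→(14, 4): d=(14,-8) top-left  bias=+0
  edge (14, 4)→(20, 14): d=(6,10) right/bottom  bias=-1
  edge (20, 14)→(0, 12): d=(-20,-2) top-left  bias=+0
    (6,2)@(13, 5): e=[6,16,166] → █
    (7,2)@(15, 5): e=[22,-4,170] → ·
    (4,3)@(9, 7): e=[2,68,118] → █
    (5,3)@(11, 7): e=[18,48,122] → █
    (7,3)@(15, 7): e=[50,8,130] → █
    (8,3)@(17, 7): e=[66,-12,134] → ·
    (3,4)@(7, 9): e=[14,100,74] → █
    (8,4)@(17, 9): e=[94,0,94] → ·  [on edge]
    (1,5)@(3, 11): e=[10,152,26] → █
    (2,5)@(5, 11): e=[26,132,30] → █
    (8,5)@(17, 11): e=[122,12,54] → █
    (9,5)@(19, 11): e=[138,-8,58] → ·
  covered (23 px):
    · · · · · · · · · ·
    · · · · · · · · · ·
    · · · · · · █ · · ·
    · · · · █ █ █ █ · ·
    · · · █ █ █ █ █ · ·
    · █ █ █ █ █ █ █ █ ·
    · · · · · █ █ █ █ █
    · · · · · · · · · ·

Answer: "outside"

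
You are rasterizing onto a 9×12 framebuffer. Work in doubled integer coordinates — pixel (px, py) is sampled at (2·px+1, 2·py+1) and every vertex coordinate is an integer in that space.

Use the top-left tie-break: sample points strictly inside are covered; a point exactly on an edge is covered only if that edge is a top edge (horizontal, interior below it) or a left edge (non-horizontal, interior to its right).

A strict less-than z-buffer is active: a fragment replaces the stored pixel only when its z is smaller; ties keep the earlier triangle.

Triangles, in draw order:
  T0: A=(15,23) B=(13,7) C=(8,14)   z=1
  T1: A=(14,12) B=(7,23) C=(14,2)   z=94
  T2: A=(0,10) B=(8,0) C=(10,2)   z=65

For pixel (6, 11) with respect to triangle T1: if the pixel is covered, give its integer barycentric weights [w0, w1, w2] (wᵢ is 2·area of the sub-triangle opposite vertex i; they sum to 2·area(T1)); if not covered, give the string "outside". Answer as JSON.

T0:
  2·area = 94  (B↔C swapped to make it positive)
  edge (15, 23)→(8, 14): d=(-7,-9) top-left  bias=+0
  edge (8, 14)→(13, 7): d=(5,-7) top-left  bias=+0
  edge (13, 7)→(15, 23): d=(2,16) right/bottom  bias=-1
    (0,2)@(1, 5): e=[0,-94,188] → .  [on edge]
    (6,3)@(13, 7): e=[94,0,0] → .  [on edge]
    (6,4)@(13, 9): e=[80,10,4] → X
    (7,4)@(15, 9): e=[98,24,-28] → .
    (5,5)@(11, 11): e=[48,6,40] → X
    (7,5)@(15, 11): e=[84,34,-24] → .
    (4,6)@(9, 13): e=[16,2,76] → X
    (7,6)@(15, 13): e=[70,44,-20] → .
    (4,7)@(9, 15): e=[2,12,80] → X
    (7,7)@(15, 15): e=[56,54,-16] → .
    (4,8)@(9, 17): e=[-12,22,84] → .
    (5,8)@(11, 17): e=[6,36,52] → X
    (1,10)@(3, 21): e=[-94,0,188] → .  [on edge]
    (7,11)@(15, 23): e=[0,94,0] → .  [on edge]
  covered (12 px):
    . . . . . . . . .
    . . . . . . . . .
    . . . . . . . . .
    . . . . . . . . .
    . . . . . . X . .
    . . . . . X X . .
    . . . . X X X . .
    . . . . X X X . .
    . . . . . X X . .
    . . . . . . X . .
    . . . . . . . . .
    . . . . . . . . .
T1:
  2·area = 70
  edge (14, 12)→(7, 23): d=(-7,11) right/bottom  bias=-1
  edge (7, 23)→(14, 2): d=(7,-21) top-left  bias=+0
  edge (14, 2)→(14, 12): d=(0,10) right/bottom  bias=-1
    (6,2)@(13, 5): e=[60,0,10] → X  [on edge]
    (7,2)@(15, 5): e=[38,42,-10] → .
    (6,3)@(13, 7): e=[46,14,10] → X
    (7,3)@(15, 7): e=[24,56,-10] → .
    (6,4)@(13, 9): e=[32,28,10] → X
    (7,4)@(15, 9): e=[10,70,-10] → .
    (5,5)@(11, 11): e=[40,0,30] → X  [on edge]
    (7,5)@(15, 11): e=[-4,84,-10] → .
    (5,6)@(11, 13): e=[26,14,30] → X
    (7,6)@(15, 13): e=[-18,98,-10] → .
    (5,7)@(11, 15): e=[12,28,30] → X
    (6,7)@(13, 15): e=[-10,70,10] → .
    (4,8)@(9, 17): e=[20,0,50] → X  [on edge]
    (3,11)@(7, 23): e=[0,0,70] → .  [on edge]
  covered (10 px):
    . . . . . . . . .
    . . . . . . . . .
    . . . . . . X . .
    . . . . . . X . .
    . . . . . . X . .
    . . . . . X X . .
    . . . . . X X . .
    . . . . . X . . .
    . . . . X . . . .
    . . . . X . . . .
    . . . . . . . . .
    . . . . . . . . .
T2:
  2·area = 36
  edge (0, 10)→(8, 0): d=(8,-10) top-left  bias=+0
  edge (8, 0)→(10, 2): d=(2,2) right/bottom  bias=-1
  edge (10, 2)→(0, 10): d=(-10,8) right/bottom  bias=-1
    (4,0)@(9, 1): e=[18,0,18] → .  [on edge]
    (3,1)@(7, 3): e=[14,8,14] → X
    (4,1)@(9, 3): e=[34,4,-2] → .
    (5,1)@(11, 3): e=[54,0,-18] → .  [on edge]
    (2,2)@(5, 5): e=[10,16,10] → X
    (3,2)@(7, 5): e=[30,12,-6] → .
    (6,2)@(13, 5): e=[90,0,-54] → .  [on edge]
    (1,3)@(3, 7): e=[6,24,6] → X
    (2,3)@(5, 7): e=[26,20,-10] → .
    (7,3)@(15, 7): e=[126,0,-90] → .  [on edge]
    (0,4)@(1, 9): e=[2,32,2] → X
    (1,4)@(3, 9): e=[22,28,-14] → .
    (8,4)@(17, 9): e=[162,0,-126] → .  [on edge]
  covered (4 px):
    . . . . . . . . .
    . . . X . . . . .
    . . X . . . . . .
    . X . . . . . . .
    X . . . . . . . .
    . . . . . . . . .
    . . . . . . . . .
    . . . . . . . . .
    . . . . . . . . .
    . . . . . . . . .
    . . . . . . . . .
    . . . . . . . . .

Final: "outside"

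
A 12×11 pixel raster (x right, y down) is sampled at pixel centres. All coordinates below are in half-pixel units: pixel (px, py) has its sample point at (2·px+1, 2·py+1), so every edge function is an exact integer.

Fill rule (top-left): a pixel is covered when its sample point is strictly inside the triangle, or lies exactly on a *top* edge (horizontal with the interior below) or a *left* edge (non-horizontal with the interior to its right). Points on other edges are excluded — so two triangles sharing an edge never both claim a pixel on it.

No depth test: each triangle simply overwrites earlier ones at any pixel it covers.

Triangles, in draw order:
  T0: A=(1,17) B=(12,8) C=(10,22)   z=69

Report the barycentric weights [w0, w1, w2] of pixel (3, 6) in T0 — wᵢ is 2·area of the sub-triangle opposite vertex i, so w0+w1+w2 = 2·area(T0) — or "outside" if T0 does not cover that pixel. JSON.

T0:
  2·area = 136
  edge (1, 17)→(12, 8): d=(11,-9) top-left  bias=+0
  edge (12, 8)→(10, 22): d=(-2,14) right/bottom  bias=-1
  edge (10, 22)→(1, 17): d=(-9,-5) top-left  bias=+0
    (6,0)@(13, 1): e=[-68,0,204] → ·  [on edge]
    (5,4)@(11, 9): e=[2,12,122] → █
    (6,4)@(13, 9): e=[20,-16,132] → ·
    (4,5)@(9, 11): e=[6,36,94] → █
    (6,5)@(13, 11): e=[42,-20,114] → ·
    (3,6)@(7, 13): e=[10,60,66] → █
    (6,6)@(13, 13): e=[64,-24,96] → ·
    (2,7)@(5, 15): e=[14,84,38] → █
    (5,7)@(11, 15): e=[68,0,68] → ·  [on edge]
    (0,8)@(1, 17): e=[0,136,0] → █  [on edge]
    (1,8)@(3, 17): e=[18,108,10] → █
    (5,8)@(11, 17): e=[90,-4,50] → ·
  covered (18 px):
    · · · · · · · · · · · ·
    · · · · · · · · · · · ·
    · · · · · · · · · · · ·
    · · · · · · · · · · · ·
    · · · · · █ · · · · · ·
    · · · · █ █ · · · · · ·
    · · · █ █ █ · · · · · ·
    · · █ █ █ · · · · · · ·
    █ █ █ █ █ · · · · · · ·
    · · █ █ █ · · · · · · ·
    · · · · █ · · · · · · ·

Final: [60,66,10]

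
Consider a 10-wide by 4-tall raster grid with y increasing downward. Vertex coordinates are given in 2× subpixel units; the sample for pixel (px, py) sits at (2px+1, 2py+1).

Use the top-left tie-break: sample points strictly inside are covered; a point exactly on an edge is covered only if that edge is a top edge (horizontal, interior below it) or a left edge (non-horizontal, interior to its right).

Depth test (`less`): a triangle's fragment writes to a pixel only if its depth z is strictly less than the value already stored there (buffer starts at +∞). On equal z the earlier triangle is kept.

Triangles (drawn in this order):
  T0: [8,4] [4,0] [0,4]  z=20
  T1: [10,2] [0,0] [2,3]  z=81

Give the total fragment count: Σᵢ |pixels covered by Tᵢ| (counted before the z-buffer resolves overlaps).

T0:
  2·area = 32  (B↔C swapped to make it positive)
  edge (8, 4)→(0, 4): d=(-8,0) right/bottom  bias=-1
  edge (0, 4)→(4, 0): d=(4,-4) top-left  bias=+0
  edge (4, 0)→(8, 4): d=(4,4) right/bottom  bias=-1
    (1,0)@(3, 1): e=[24,0,8] → #  [on edge]
    (2,0)@(5, 1): e=[24,8,0] → ·  [on edge]
    (0,1)@(1, 3): e=[8,0,24] → #  [on edge]
    (2,1)@(5, 3): e=[8,16,8] → #
    (3,1)@(7, 3): e=[8,24,0] → ·  [on edge]
    (0,2)@(1, 5): e=[-8,8,32] → ·
    (1,2)@(3, 5): e=[-8,16,24] → ·
    (2,2)@(5, 5): e=[-8,24,16] → ·
    (4,2)@(9, 5): e=[-8,40,0] → ·  [on edge]
    (5,3)@(11, 7): e=[-24,56,0] → ·  [on edge]
  covered (4 px):
    · # · · · · · · · ·
    # # # · · · · · · ·
    · · · · · · · · · ·
    · · · · · · · · · ·
T1:
  2·area = 26  (B↔C swapped to make it positive)
  edge (10, 2)→(2, 3): d=(-8,1) right/bottom  bias=-1
  edge (2, 3)→(0, 0): d=(-2,-3) top-left  bias=+0
  edge (0, 0)→(10, 2): d=(10,2) right/bottom  bias=-1
    (0,0)@(1, 1): e=[17,1,8] → #
    (1,0)@(3, 1): e=[15,7,4] → #
    (2,0)@(5, 1): e=[13,13,0] → ·  [on edge]
    (0,1)@(1, 3): e=[1,-3,28] → ·
    (1,1)@(3, 3): e=[-1,3,24] → ·
    (7,1)@(15, 3): e=[-13,39,0] → ·  [on edge]
  covered (2 px):
    # # · · · · · · · ·
    · · · · · · · · · ·
    · · · · · · · · · ·
    · · · · · · · · · ·

Result: 6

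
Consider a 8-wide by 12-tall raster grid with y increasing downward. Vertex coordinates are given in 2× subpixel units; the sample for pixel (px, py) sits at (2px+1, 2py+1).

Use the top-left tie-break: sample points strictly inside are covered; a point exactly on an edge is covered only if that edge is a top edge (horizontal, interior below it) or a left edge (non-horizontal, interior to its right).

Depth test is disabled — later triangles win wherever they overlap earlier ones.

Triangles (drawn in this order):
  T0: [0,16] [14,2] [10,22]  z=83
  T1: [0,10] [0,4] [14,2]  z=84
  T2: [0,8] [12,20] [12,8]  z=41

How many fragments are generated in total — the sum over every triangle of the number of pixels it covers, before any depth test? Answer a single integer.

T0:
  2·area = 224
  edge (0, 16)→(14, 2): d=(14,-14) top-left  bias=+0
  edge (14, 2)→(10, 22): d=(-4,20) right/bottom  bias=-1
  edge (10, 22)→(0, 16): d=(-10,-6) top-left  bias=+0
    (7,0)@(15, 1): e=[0,-16,240] → ·  [on edge]
    (6,1)@(13, 3): e=[0,16,208] → █  [on edge]
    (7,1)@(15, 3): e=[28,-24,220] → ·
    (5,2)@(11, 5): e=[0,48,176] → █  [on edge]
    (7,2)@(15, 5): e=[56,-32,200] → ·
    (4,3)@(9, 7): e=[0,80,144] → █  [on edge]
    (6,3)@(13, 7): e=[56,0,168] → ·  [on edge]
    (3,4)@(7, 9): e=[0,112,112] → █  [on edge]
    (6,4)@(13, 9): e=[84,-8,148] → ·
    (2,5)@(5, 11): e=[0,144,80] → █  [on edge]
    (6,5)@(13, 11): e=[112,-16,128] → ·
    (1,6)@(3, 13): e=[0,176,48] → █  [on edge]
    (0,7)@(1, 15): e=[0,208,16] → █  [on edge]
    (5,8)@(11, 17): e=[168,0,56] → ·  [on edge]
    (2,9)@(5, 19): e=[112,112,0] → █  [on edge]
  covered (31 px):
    · · · · · · · ·
    · · · · · · █ ·
    · · · · · █ █ ·
    · · · · █ █ · ·
    · · · █ █ █ · ·
    · · █ █ █ █ · ·
    · █ █ █ █ █ · ·
    █ █ █ █ █ █ · ·
    · █ █ █ █ · · ·
    · · █ █ █ · · ·
    · · · · █ · · ·
    · · · · · · · ·
T1:
  2·area = 84
  edge (0, 10)→(0, 4): d=(0,-6) top-left  bias=+0
  edge (0, 4)→(14, 2): d=(14,-2) top-left  bias=+0
  edge (14, 2)→(0, 10): d=(-14,8) right/bottom  bias=-1
    (3,1)@(7, 3): e=[42,0,42] → █  [on edge]
    (4,1)@(9, 3): e=[54,4,26] → █
    (5,1)@(11, 3): e=[66,8,10] → █
    (6,1)@(13, 3): e=[78,12,-6] → ·
    (0,2)@(1, 5): e=[6,16,62] → █
    (1,2)@(3, 5): e=[18,20,46] → █
    (2,2)@(5, 5): e=[30,24,30] → █
    (4,2)@(9, 5): e=[54,32,-2] → ·
    (5,2)@(11, 5): e=[66,36,-18] → ·
    (0,3)@(1, 7): e=[6,44,34] → █
    (3,3)@(7, 7): e=[42,56,-14] → ·
    (0,4)@(1, 9): e=[6,72,6] → █
  covered (11 px):
    · · · · · · · ·
    · · · █ █ █ · ·
    █ █ █ █ · · · ·
    █ █ █ · · · · ·
    █ · · · · · · ·
    · · · · · · · ·
    · · · · · · · ·
    · · · · · · · ·
    · · · · · · · ·
    · · · · · · · ·
    · · · · · · · ·
    · · · · · · · ·
T2:
  2·area = 144  (B↔C swapped to make it positive)
  edge (0, 8)→(12, 8): d=(12,0) top-left  bias=+0
  edge (12, 8)→(12, 20): d=(0,12) right/bottom  bias=-1
  edge (12, 20)→(0, 8): d=(-12,-12) top-left  bias=+0
    (0,4)@(1, 9): e=[12,132,0] → █  [on edge]
    (1,4)@(3, 9): e=[12,108,24] → █
    (2,4)@(5, 9): e=[12,84,48] → █
    (3,4)@(7, 9): e=[12,60,72] → █
    (4,4)@(9, 9): e=[12,36,96] → █
    (5,4)@(11, 9): e=[12,12,120] → █
    (6,4)@(13, 9): e=[12,-12,144] → ·
    (0,5)@(1, 11): e=[36,132,-24] → ·
    (1,5)@(3, 11): e=[36,108,0] → █  [on edge]
    (6,5)@(13, 11): e=[36,-12,120] → ·
    (1,6)@(3, 13): e=[60,108,-24] → ·
    (2,6)@(5, 13): e=[60,84,0] → █  [on edge]
    (3,7)@(7, 15): e=[84,60,0] → █  [on edge]
    (4,8)@(9, 17): e=[108,36,0] → █  [on edge]
    (5,9)@(11, 19): e=[132,12,0] → █  [on edge]
    (6,10)@(13, 21): e=[156,-12,0] → ·  [on edge]
    (7,11)@(15, 23): e=[180,-36,0] → ·  [on edge]
  covered (21 px):
    · · · · · · · ·
    · · · · · · · ·
    · · · · · · · ·
    · · · · · · · ·
    █ █ █ █ █ █ · ·
    · █ █ █ █ █ · ·
    · · █ █ █ █ · ·
    · · · █ █ █ · ·
    · · · · █ █ · ·
    · · · · · █ · ·
    · · · · · · · ·
    · · · · · · · ·

Final: 63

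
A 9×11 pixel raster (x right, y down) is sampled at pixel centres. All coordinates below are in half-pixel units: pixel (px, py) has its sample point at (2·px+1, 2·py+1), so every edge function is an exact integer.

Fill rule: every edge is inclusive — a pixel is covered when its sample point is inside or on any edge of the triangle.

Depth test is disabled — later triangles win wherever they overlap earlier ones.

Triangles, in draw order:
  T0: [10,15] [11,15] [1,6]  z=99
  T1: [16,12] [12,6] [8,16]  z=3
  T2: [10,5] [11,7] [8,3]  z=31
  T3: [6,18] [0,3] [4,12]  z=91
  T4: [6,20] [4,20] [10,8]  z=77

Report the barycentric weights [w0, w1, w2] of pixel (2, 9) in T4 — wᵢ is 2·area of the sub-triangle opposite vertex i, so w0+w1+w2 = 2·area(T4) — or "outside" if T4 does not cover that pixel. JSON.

T0:
  2·area = 9  (B↔C swapped to make it positive)
  edge (10, 15)→(1, 6): d=(-9,-9) inclusive
  edge (1, 6)→(11, 15): d=(10,9) inclusive
  edge (11, 15)→(10, 15): d=(-1,0) inclusive
    (0,7)@(1, 15): e=[-81,90,0] → .  [on edge]
    (1,7)@(3, 15): e=[-63,72,0] → .  [on edge]
    (2,7)@(5, 15): e=[-45,54,0] → .  [on edge]
    (3,7)@(7, 15): e=[-27,36,0] → .  [on edge]
    (4,7)@(9, 15): e=[-9,18,0] → .  [on edge]
    (5,7)@(11, 15): e=[9,0,0] → X  [on edge]
    (6,7)@(13, 15): e=[27,-18,0] → .  [on edge]
    (7,7)@(15, 15): e=[45,-36,0] → .  [on edge]
    (8,7)@(17, 15): e=[63,-54,0] → .  [on edge]
    (5,8)@(11, 17): e=[-9,20,-2] → .
  covered (1 px):
    . . . . . . . . .
    . . . . . . . . .
    . . . . . . . . .
    . . . . . . . . .
    . . . . . . . . .
    . . . . . . . . .
    . . . . . . . . .
    . . . . . X . . .
    . . . . . . . . .
    . . . . . . . . .
    . . . . . . . . .
T1:
  2·area = 64  (B↔C swapped to make it positive)
  edge (16, 12)→(8, 16): d=(-8,4) inclusive
  edge (8, 16)→(12, 6): d=(4,-10) inclusive
  edge (12, 6)→(16, 12): d=(4,6) inclusive
    (5,4)@(11, 9): e=[44,2,18] → X
    (6,4)@(13, 9): e=[36,22,6] → X
    (7,4)@(15, 9): e=[28,42,-6] → .
    (5,5)@(11, 11): e=[28,10,26] → X
    (7,5)@(15, 11): e=[12,50,2] → X
    (8,5)@(17, 11): e=[4,70,-10] → .
    (5,6)@(11, 13): e=[12,18,34] → X
    (7,6)@(15, 13): e=[-4,58,10] → .
    (4,7)@(9, 15): e=[4,6,54] → X
    (5,7)@(11, 15): e=[-4,26,42] → .
    (6,7)@(13, 15): e=[-12,46,30] → .
    (4,8)@(9, 17): e=[-12,14,62] → .
  covered (8 px):
    . . . . . . . . .
    . . . . . . . . .
    . . . . . . . . .
    . . . . . . . . .
    . . . . . X X . .
    . . . . . X X X .
    . . . . . X X . .
    . . . . X . . . .
    . . . . . . . . .
    . . . . . . . . .
    . . . . . . . . .
T2:
  2·area = 2
  edge (10, 5)→(11, 7): d=(1,2) inclusive
  edge (11, 7)→(8, 3): d=(-3,-4) inclusive
  edge (8, 3)→(10, 5): d=(2,2) inclusive
    (4,1)@(9, 3): e=[0,4,-2] → .  [on edge]
    (5,3)@(11, 7): e=[0,0,2] → X  [on edge]
    (6,3)@(13, 7): e=[-4,8,-2] → .
    (5,4)@(11, 9): e=[2,-6,6] → .
    (6,5)@(13, 11): e=[0,-4,6] → .  [on edge]
    (7,7)@(15, 15): e=[0,-8,10] → .  [on edge]
    (8,7)@(17, 15): e=[-4,0,6] → .  [on edge]
    (8,9)@(17, 19): e=[0,-12,14] → .  [on edge]
  covered (1 px):
    . . . . . . . . .
    . . . . . . . . .
    . . . . . . . . .
    . . . . . X . . .
    . . . . . . . . .
    . . . . . . . . .
    . . . . . . . . .
    . . . . . . . . .
    . . . . . . . . .
    . . . . . . . . .
    . . . . . . . . .
T3:
  2·area = 6
  edge (6, 18)→(0, 3): d=(-6,-15) inclusive
  edge (0, 3)→(4, 12): d=(4,9) inclusive
  edge (4, 12)→(6, 18): d=(2,6) inclusive
    (0,1)@(1, 3): e=[15,-9,0] → .  [on edge]
    (1,4)@(3, 9): e=[9,-3,0] → .  [on edge]
    (2,7)@(5, 15): e=[3,3,0] → X  [on edge]
    (3,7)@(7, 15): e=[33,-15,-12] → .
    (2,8)@(5, 17): e=[-9,11,4] → .
    (3,10)@(7, 21): e=[-3,9,0] → .  [on edge]
  covered (1 px):
    . . . . . . . . .
    . . . . . . . . .
    . . . . . . . . .
    . . . . . . . . .
    . . . . . . . . .
    . . . . . . . . .
    . . . . . . . . .
    . . X . . . . . .
    . . . . . . . . .
    . . . . . . . . .
    . . . . . . . . .
T4:
  2·area = 24
  edge (6, 20)→(4, 20): d=(-2,0) inclusive
  edge (4, 20)→(10, 8): d=(6,-12) inclusive
  edge (10, 8)→(6, 20): d=(-4,12) inclusive
    (5,2)@(11, 5): e=[30,-6,0] → .  [on edge]
    (4,5)@(9, 11): e=[18,6,0] → X  [on edge]
    (5,5)@(11, 11): e=[18,30,-24] → .
    (4,6)@(9, 13): e=[14,18,-8] → .
    (3,7)@(7, 15): e=[10,6,8] → X
    (4,7)@(9, 15): e=[10,30,-16] → .
    (3,8)@(7, 17): e=[6,18,0] → X  [on edge]
    (4,8)@(9, 17): e=[6,42,-24] → .
    (2,9)@(5, 19): e=[2,6,16] → X
    (3,9)@(7, 19): e=[2,30,-8] → .
    (2,10)@(5, 21): e=[-2,18,8] → .
  covered (4 px):
    . . . . . . . . .
    . . . . . . . . .
    . . . . . . . . .
    . . . . . . . . .
    . . . . . . . . .
    . . . . X . . . .
    . . . . . . . . .
    . . . X . . . . .
    . . . X . . . . .
    . . X . . . . . .
    . . . . . . . . .

Answer: [6,16,2]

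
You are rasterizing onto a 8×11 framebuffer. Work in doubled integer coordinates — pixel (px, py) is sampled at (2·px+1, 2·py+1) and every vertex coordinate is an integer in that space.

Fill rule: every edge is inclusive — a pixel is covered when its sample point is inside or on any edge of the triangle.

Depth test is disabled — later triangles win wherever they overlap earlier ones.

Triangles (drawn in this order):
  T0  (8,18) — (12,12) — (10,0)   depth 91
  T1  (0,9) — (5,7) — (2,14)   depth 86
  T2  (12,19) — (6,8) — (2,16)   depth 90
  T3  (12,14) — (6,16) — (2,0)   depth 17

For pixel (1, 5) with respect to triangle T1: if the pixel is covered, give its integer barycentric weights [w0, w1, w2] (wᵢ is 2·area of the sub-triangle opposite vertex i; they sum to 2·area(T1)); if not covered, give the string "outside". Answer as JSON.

T0:
  2·area = 60  (B↔C swapped to make it positive)
  edge (8, 18)→(10, 0): d=(2,-18) inclusive
  edge (10, 0)→(12, 12): d=(2,12) inclusive
  edge (12, 12)→(8, 18): d=(-4,6) inclusive
    (5,3)@(11, 7): e=[32,2,26] → █
    (6,3)@(13, 7): e=[68,-22,14] → ·
    (4,4)@(9, 9): e=[0,30,30] → █  [on edge]
    (6,4)@(13, 9): e=[72,-18,6] → ·
    (4,5)@(9, 11): e=[4,34,22] → █
    (6,5)@(13, 11): e=[76,-14,-2] → ·
    (4,6)@(9, 13): e=[8,38,14] → █
    (6,6)@(13, 13): e=[80,-10,-10] → ·
    (4,7)@(9, 15): e=[12,42,6] → █
    (5,7)@(11, 15): e=[48,18,-6] → ·
    (4,8)@(9, 17): e=[16,46,-2] → ·
  covered (8 px):
    · · · · · · · ·
    · · · · · · · ·
    · · · · · · · ·
    · · · · · █ · ·
    · · · · █ █ · ·
    · · · · █ █ · ·
    · · · · █ █ · ·
    · · · · █ · · ·
    · · · · · · · ·
    · · · · · · · ·
    · · · · · · · ·
T1:
  2·area = 29
  edge (0, 9)→(5, 7): d=(5,-2) inclusive
  edge (5, 7)→(2, 14): d=(-3,7) inclusive
  edge (2, 14)→(0, 9): d=(-2,-5) inclusive
    (7,1)@(15, 3): e=[0,-58,87] → ·  [on edge]
    (2,3)@(5, 7): e=[0,0,29] → █  [on edge]
    (3,3)@(7, 7): e=[4,-14,39] → ·
    (0,4)@(1, 9): e=[2,22,5] → █
    (1,4)@(3, 9): e=[6,8,15] → █
    (2,4)@(5, 9): e=[10,-6,25] → ·
    (0,5)@(1, 11): e=[12,16,1] → █
    (2,5)@(5, 11): e=[20,-12,21] → ·
    (0,6)@(1, 13): e=[22,10,-3] → ·
    (1,6)@(3, 13): e=[26,-4,7] → ·
  covered (5 px):
    · · · · · · · ·
    · · · · · · · ·
    · · · · · · · ·
    · · █ · · · · ·
    █ █ · · · · · ·
    █ █ · · · · · ·
    · · · · · · · ·
    · · · · · · · ·
    · · · · · · · ·
    · · · · · · · ·
    · · · · · · · ·
T2:
  2·area = 92  (B↔C swapped to make it positive)
  edge (12, 19)→(2, 16): d=(-10,-3) inclusive
  edge (2, 16)→(6, 8): d=(4,-8) inclusive
  edge (6, 8)→(12, 19): d=(6,11) inclusive
    (2,5)@(5, 11): e=[59,4,29] → █
    (3,5)@(7, 11): e=[65,20,7] → █
    (4,5)@(9, 11): e=[71,36,-15] → ·
    (2,6)@(5, 13): e=[39,12,41] → █
    (4,6)@(9, 13): e=[51,44,-3] → ·
    (1,7)@(3, 15): e=[13,4,75] → █
    (4,7)@(9, 15): e=[31,52,9] → █
    (5,7)@(11, 15): e=[37,68,-13] → ·
    (1,8)@(3, 17): e=[-7,12,87] → ·
    (2,8)@(5, 17): e=[-1,28,65] → ·
    (3,8)@(7, 17): e=[5,44,43] → █
    (5,8)@(11, 17): e=[17,76,-1] → ·
  covered (10 px):
    · · · · · · · ·
    · · · · · · · ·
    · · · · · · · ·
    · · · · · · · ·
    · · · · · · · ·
    · · █ █ · · · ·
    · · █ █ · · · ·
    · █ █ █ █ · · ·
    · · · █ █ · · ·
    · · · · · · · ·
    · · · · · · · ·
T3:
  2·area = 104
  edge (12, 14)→(6, 16): d=(-6,2) inclusive
  edge (6, 16)→(2, 0): d=(-4,-16) inclusive
  edge (2, 0)→(12, 14): d=(10,14) inclusive
    (1,1)@(3, 3): e=[84,4,16] → █
    (2,1)@(5, 3): e=[80,36,-12] → ·
    (1,2)@(3, 5): e=[72,-4,36] → ·
    (2,2)@(5, 5): e=[68,28,8] → █
    (3,2)@(7, 5): e=[64,60,-20] → ·
    (2,3)@(5, 7): e=[56,20,28] → █
    (3,3)@(7, 7): e=[52,52,0] → █  [on edge]
    (4,3)@(9, 7): e=[48,84,-28] → ·
    (2,4)@(5, 9): e=[44,12,48] → █
    (4,4)@(9, 9): e=[36,76,-8] → ·
    (2,5)@(5, 11): e=[32,4,68] → █
    (4,5)@(9, 11): e=[24,68,12] → █
    (7,6)@(15, 13): e=[0,156,-52] → ·  [on edge]
    (4,7)@(9, 15): e=[0,52,52] → █  [on edge]
    (1,8)@(3, 17): e=[0,-52,156] → ·  [on edge]
  covered (14 px):
    · · · · · · · ·
    · █ · · · · · ·
    · · █ · · · · ·
    · · █ █ · · · ·
    · · █ █ · · · ·
    · · █ █ █ · · ·
    · · · █ █ █ · ·
    · · · █ █ · · ·
    · · · · · · · ·
    · · · · · · · ·
    · · · · · · · ·

Answer: [2,11,16]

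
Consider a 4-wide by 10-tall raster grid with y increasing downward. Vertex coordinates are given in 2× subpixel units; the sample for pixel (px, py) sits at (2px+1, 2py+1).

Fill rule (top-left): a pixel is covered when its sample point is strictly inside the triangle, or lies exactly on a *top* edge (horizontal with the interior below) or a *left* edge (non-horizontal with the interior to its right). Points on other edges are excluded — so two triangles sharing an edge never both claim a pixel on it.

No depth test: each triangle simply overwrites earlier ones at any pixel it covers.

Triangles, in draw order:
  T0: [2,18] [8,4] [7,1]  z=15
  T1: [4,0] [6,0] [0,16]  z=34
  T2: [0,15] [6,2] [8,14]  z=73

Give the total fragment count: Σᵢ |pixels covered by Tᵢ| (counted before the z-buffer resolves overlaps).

T0:
  2·area = 32  (B↔C swapped to make it positive)
  edge (2, 18)→(7, 1): d=(5,-17) top-left  bias=+0
  edge (7, 1)→(8, 4): d=(1,3) right/bottom  bias=-1
  edge (8, 4)→(2, 18): d=(-6,14) right/bottom  bias=-1
    (3,0)@(7, 1): e=[0,0,32] → .  [on edge]
    (3,1)@(7, 3): e=[10,2,20] → X
    (3,2)@(7, 5): e=[20,4,8] → X
    (3,3)@(7, 7): e=[30,6,-4] → .
    (2,4)@(5, 9): e=[6,14,12] → X
    (3,4)@(7, 9): e=[40,8,-16] → .
    (2,5)@(5, 11): e=[16,16,0] → .  [on edge]
    (1,7)@(3, 15): e=[2,26,4] → X
    (2,7)@(5, 15): e=[36,20,-24] → .
    (1,8)@(3, 17): e=[12,28,-8] → .
  covered (4 px):
    . . . .
    . . . X
    . . . X
    . . . .
    . . X .
    . . . .
    . . . .
    . X . .
    . . . .
    . . . .
T1:
  2·area = 32
  edge (4, 0)→(6, 0): d=(2,0) top-left  bias=+0
  edge (6, 0)→(0, 16): d=(-6,16) right/bottom  bias=-1
  edge (0, 16)→(4, 0): d=(4,-16) top-left  bias=+0
    (2,0)@(5, 1): e=[2,10,20] → X
    (3,0)@(7, 1): e=[2,-22,52] → .
    (2,1)@(5, 3): e=[6,-2,28] → .
    (1,2)@(3, 5): e=[10,18,4] → X
    (2,2)@(5, 5): e=[10,-14,36] → .
    (1,3)@(3, 7): e=[14,6,12] → X
    (2,3)@(5, 7): e=[14,-26,44] → .
    (1,4)@(3, 9): e=[18,-6,20] → .
    (0,6)@(1, 13): e=[26,2,4] → X
    (1,6)@(3, 13): e=[26,-30,36] → .
    (0,7)@(1, 15): e=[30,-10,12] → .
  covered (4 px):
    . . X .
    . . . .
    . X . .
    . X . .
    . . . .
    . . . .
    X . . .
    . . . .
    . . . .
    . . . .
T2:
  2·area = 98
  edge (0, 15)→(6, 2): d=(6,-13) top-left  bias=+0
  edge (6, 2)→(8, 14): d=(2,12) right/bottom  bias=-1
  edge (8, 14)→(0, 15): d=(-8,1) right/bottom  bias=-1
    (2,2)@(5, 5): e=[5,18,75] → X
    (3,2)@(7, 5): e=[31,-6,73] → .
    (2,3)@(5, 7): e=[17,22,59] → X
    (3,3)@(7, 7): e=[43,-2,57] → .
    (1,4)@(3, 9): e=[3,50,45] → X
    (3,4)@(7, 9): e=[55,2,41] → X
    (1,5)@(3, 11): e=[15,54,29] → X
    (0,6)@(1, 13): e=[1,82,15] → X
    (0,7)@(1, 15): e=[13,86,-1] → .
    (1,7)@(3, 15): e=[39,62,-3] → .
    (2,7)@(5, 15): e=[65,38,-5] → .
    (3,7)@(7, 15): e=[91,14,-7] → .
  covered (12 px):
    . . . .
    . . . .
    . . X .
    . . X .
    . X X X
    . X X X
    X X X X
    . . . .
    . . . .
    . . . .

Result: 20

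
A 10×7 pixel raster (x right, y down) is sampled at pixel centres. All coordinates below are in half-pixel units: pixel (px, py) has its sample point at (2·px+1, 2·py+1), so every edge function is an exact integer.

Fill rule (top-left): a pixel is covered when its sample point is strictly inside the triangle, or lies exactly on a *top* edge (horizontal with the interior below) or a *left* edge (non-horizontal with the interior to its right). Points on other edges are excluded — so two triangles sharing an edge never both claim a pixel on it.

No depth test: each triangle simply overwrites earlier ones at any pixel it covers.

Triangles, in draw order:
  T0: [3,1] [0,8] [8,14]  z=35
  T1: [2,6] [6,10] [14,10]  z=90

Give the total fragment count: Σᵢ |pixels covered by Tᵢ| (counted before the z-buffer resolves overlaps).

T0:
  2·area = 74  (B↔C swapped to make it positive)
  edge (3, 1)→(8, 14): d=(5,13) right/bottom  bias=-1
  edge (8, 14)→(0, 8): d=(-8,-6) top-left  bias=+0
  edge (0, 8)→(3, 1): d=(3,-7) top-left  bias=+0
    (1,0)@(3, 1): e=[0,74,0] → ·  [on edge]
    (1,1)@(3, 3): e=[10,58,6] → █
    (2,1)@(5, 3): e=[-16,70,20] → ·
    (1,2)@(3, 5): e=[20,42,12] → █
    (2,2)@(5, 5): e=[-6,54,26] → ·
    (0,3)@(1, 7): e=[56,14,4] → █
    (2,3)@(5, 7): e=[4,38,32] → █
    (3,3)@(7, 7): e=[-22,50,46] → ·
    (0,4)@(1, 9): e=[66,-2,10] → ·
    (1,4)@(3, 9): e=[40,10,24] → █
    (3,4)@(7, 9): e=[-12,34,52] → ·
    (1,5)@(3, 11): e=[50,-6,30] → ·
  covered (9 px):
    · · · · · · · · · ·
    · █ · · · · · · · ·
    · █ · · · · · · · ·
    █ █ █ · · · · · · ·
    · █ █ · · · · · · ·
    · · █ · · · · · · ·
    · · · █ · · · · · ·
T1:
  2·area = 32  (B↔C swapped to make it positive)
  edge (2, 6)→(14, 10): d=(12,4) right/bottom  bias=-1
  edge (14, 10)→(6, 10): d=(-8,0) right/bottom  bias=-1
  edge (6, 10)→(2, 6): d=(-4,-4) top-left  bias=+0
    (0,2)@(1, 5): e=[-8,40,0] → ·  [on edge]
    (1,3)@(3, 7): e=[8,24,0] → █  [on edge]
    (2,3)@(5, 7): e=[0,24,8] → ·  [on edge]
    (1,4)@(3, 9): e=[32,8,-8] → ·
    (2,4)@(5, 9): e=[24,8,0] → █  [on edge]
    (3,4)@(7, 9): e=[16,8,8] → █
    (4,4)@(9, 9): e=[8,8,16] → █
    (5,4)@(11, 9): e=[0,8,24] → ·  [on edge]
    (2,5)@(5, 11): e=[48,-8,-8] → ·
    (3,5)@(7, 11): e=[40,-8,0] → ·  [on edge]
    (4,5)@(9, 11): e=[32,-8,8] → ·
    (8,5)@(17, 11): e=[0,-8,40] → ·  [on edge]
    (4,6)@(9, 13): e=[56,-24,0] → ·  [on edge]
  covered (4 px):
    · · · · · · · · · ·
    · · · · · · · · · ·
    · · · · · · · · · ·
    · █ · · · · · · · ·
    · · █ █ █ · · · · ·
    · · · · · · · · · ·
    · · · · · · · · · ·

Answer: 13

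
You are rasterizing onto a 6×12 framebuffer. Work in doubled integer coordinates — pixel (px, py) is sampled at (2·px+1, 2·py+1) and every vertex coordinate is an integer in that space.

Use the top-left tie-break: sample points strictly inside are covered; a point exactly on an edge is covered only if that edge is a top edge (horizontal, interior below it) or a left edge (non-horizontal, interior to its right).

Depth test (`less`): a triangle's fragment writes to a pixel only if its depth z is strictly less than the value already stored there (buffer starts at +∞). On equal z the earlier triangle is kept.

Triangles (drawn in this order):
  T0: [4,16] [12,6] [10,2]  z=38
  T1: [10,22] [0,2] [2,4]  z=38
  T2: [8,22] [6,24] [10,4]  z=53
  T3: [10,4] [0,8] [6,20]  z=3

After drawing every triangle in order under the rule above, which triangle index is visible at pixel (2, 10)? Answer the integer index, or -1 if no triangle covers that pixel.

T0:
  2·area = 52  (B↔C swapped to make it positive)
  edge (4, 16)→(10, 2): d=(6,-14) top-left  bias=+0
  edge (10, 2)→(12, 6): d=(2,4) right/bottom  bias=-1
  edge (12, 6)→(4, 16): d=(-8,10) right/bottom  bias=-1
    (4,2)@(9, 5): e=[4,10,38] → #
    (5,2)@(11, 5): e=[32,2,18] → #
    (4,3)@(9, 7): e=[16,14,22] → #
    (3,4)@(7, 9): e=[0,26,26] → #  [on edge]
    (5,4)@(11, 9): e=[56,10,-14] → ·
    (3,5)@(7, 11): e=[12,30,10] → #
    (4,5)@(9, 11): e=[40,22,-10] → ·
    (3,6)@(7, 13): e=[24,34,-6] → ·
    (0,11)@(1, 23): e=[0,78,-26] → ·  [on edge]
  covered (7 px):
    · · · · · ·
    · · · · · ·
    · · · · # #
    · · · · # #
    · · · # # ·
    · · · # · ·
    · · · · · ·
    · · · · · ·
    · · · · · ·
    · · · · · ·
    · · · · · ·
    · · · · · ·
T1:
  2·area = 20
  edge (10, 22)→(0, 2): d=(-10,-20) top-left  bias=+0
  edge (0, 2)→(2, 4): d=(2,2) right/bottom  bias=-1
  edge (2, 4)→(10, 22): d=(8,18) right/bottom  bias=-1
    (0,1)@(1, 3): e=[10,0,10] → ·  [on edge]
    (1,2)@(3, 5): e=[30,0,-10] → ·  [on edge]
    (1,3)@(3, 7): e=[10,4,6] → #
    (2,3)@(5, 7): e=[50,0,-30] → ·  [on edge]
    (1,4)@(3, 9): e=[-10,8,22] → ·
    (3,4)@(7, 9): e=[70,0,-50] → ·  [on edge]
    (2,5)@(5, 11): e=[10,8,2] → #
    (3,5)@(7, 11): e=[50,4,-34] → ·
    (4,5)@(9, 11): e=[90,0,-70] → ·  [on edge]
    (2,6)@(5, 13): e=[-10,12,18] → ·
    (5,6)@(11, 13): e=[110,0,-90] → ·  [on edge]
  covered (2 px):
    · · · · · ·
    · · · · · ·
    · · · · · ·
    · # · · · ·
    · · · · · ·
    · · # · · ·
    · · · · · ·
    · · · · · ·
    · · · · · ·
    · · · · · ·
    · · · · · ·
    · · · · · ·
T2:
  2·area = 32
  edge (8, 22)→(6, 24): d=(-2,2) right/bottom  bias=-1
  edge (6, 24)→(10, 4): d=(4,-20) top-left  bias=+0
  edge (10, 4)→(8, 22): d=(-2,18) right/bottom  bias=-1
    (4,4)@(9, 9): e=[24,0,8] → #  [on edge]
    (5,4)@(11, 9): e=[20,40,-28] → ·
    (4,5)@(9, 11): e=[20,8,4] → #
    (5,5)@(11, 11): e=[16,48,-32] → ·
    (4,6)@(9, 13): e=[16,16,0] → ·  [on edge]
    (3,9)@(7, 19): e=[8,0,24] → #  [on edge]
    (4,9)@(9, 19): e=[4,40,-12] → ·
    (5,9)@(11, 19): e=[0,80,-48] → ·  [on edge]
    (3,10)@(7, 21): e=[4,8,20] → #
    (4,10)@(9, 21): e=[0,48,-16] → ·  [on edge]
    (3,11)@(7, 23): e=[0,16,16] → ·  [on edge]
  covered (4 px):
    · · · · · ·
    · · · · · ·
    · · · · · ·
    · · · · · ·
    · · · · # ·
    · · · · # ·
    · · · · · ·
    · · · · · ·
    · · · · · ·
    · · · # · ·
    · · · # · ·
    · · · · · ·
T3:
  2·area = 144  (B↔C swapped to make it positive)
  edge (10, 4)→(6, 20): d=(-4,16) right/bottom  bias=-1
  edge (6, 20)→(0, 8): d=(-6,-12) top-left  bias=+0
  edge (0, 8)→(10, 4): d=(10,-4) top-left  bias=+0
    (4,2)@(9, 5): e=[12,126,6] → #
    (5,2)@(11, 5): e=[-20,150,14] → ·
    (1,3)@(3, 7): e=[100,42,2] → #
    (2,3)@(5, 7): e=[68,66,10] → #
    (3,3)@(7, 7): e=[36,90,18] → #
    (5,3)@(11, 7): e=[-28,138,34] → ·
    (0,4)@(1, 9): e=[124,6,14] → #
    (4,4)@(9, 9): e=[-4,102,46] → ·
    (0,5)@(1, 11): e=[116,-6,34] → ·
    (1,5)@(3, 11): e=[84,18,42] → #
    (4,5)@(9, 11): e=[-12,90,66] → ·
    (1,6)@(3, 13): e=[76,6,62] → #
  covered (18 px):
    · · · · · ·
    · · · · · ·
    · · · · # ·
    · # # # # ·
    # # # # · ·
    · # # # · ·
    · # # # · ·
    · · # # · ·
    · · # · · ·
    · · · · · ·
    · · · · · ·
    · · · · · ·

Z-buffer (winner per pixel, '.' = empty):
  . . . . . .
  . . . . . .
  . . . . 3 0
  . 3 3 3 3 0
  3 3 3 3 0 .
  . 3 3 3 2 .
  . 3 3 3 . .
  . . 3 3 . .
  . . 3 . . .
  . . . 2 . .
  . . . 2 . .
  . . . . . .

Answer: -1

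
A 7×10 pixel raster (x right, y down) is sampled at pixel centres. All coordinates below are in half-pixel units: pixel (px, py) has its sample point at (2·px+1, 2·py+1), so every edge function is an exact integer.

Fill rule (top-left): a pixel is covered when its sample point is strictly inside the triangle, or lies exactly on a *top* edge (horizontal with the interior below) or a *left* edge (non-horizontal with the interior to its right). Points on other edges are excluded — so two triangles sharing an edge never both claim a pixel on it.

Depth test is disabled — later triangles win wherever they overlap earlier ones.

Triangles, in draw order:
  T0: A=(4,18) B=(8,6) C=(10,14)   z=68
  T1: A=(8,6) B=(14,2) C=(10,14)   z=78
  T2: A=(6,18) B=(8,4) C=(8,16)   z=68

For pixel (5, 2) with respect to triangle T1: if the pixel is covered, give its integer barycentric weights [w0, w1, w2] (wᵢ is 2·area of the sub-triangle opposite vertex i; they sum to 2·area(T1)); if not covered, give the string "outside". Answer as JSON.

T0:
  2·area = 56
  edge (4, 18)→(8, 6): d=(4,-12) top-left  bias=+0
  edge (8, 6)→(10, 14): d=(2,8) right/bottom  bias=-1
  edge (10, 14)→(4, 18): d=(-6,4) right/bottom  bias=-1
    (4,1)@(9, 3): e=[0,-14,70] → ·  [on edge]
    (3,4)@(7, 9): e=[0,14,42] → █  [on edge]
    (4,4)@(9, 9): e=[24,-2,34] → ·
    (3,5)@(7, 11): e=[8,18,30] → █
    (4,5)@(9, 11): e=[32,2,22] → █
    (5,5)@(11, 11): e=[56,-14,14] → ·
    (3,6)@(7, 13): e=[16,22,18] → █
    (5,6)@(11, 13): e=[64,-10,2] → ·
    (2,7)@(5, 15): e=[0,42,14] → █  [on edge]
    (4,7)@(9, 15): e=[48,10,-2] → ·
    (2,8)@(5, 17): e=[8,46,2] → █
    (3,8)@(7, 17): e=[32,30,-6] → ·
  covered (8 px):
    · · · · · · ·
    · · · · · · ·
    · · · · · · ·
    · · · · · · ·
    · · · █ · · ·
    · · · █ █ · ·
    · · · █ █ · ·
    · · █ █ · · ·
    · · █ · · · ·
    · · · · · · ·
T1:
  2·area = 56
  edge (8, 6)→(14, 2): d=(6,-4) top-left  bias=+0
  edge (14, 2)→(10, 14): d=(-4,12) right/bottom  bias=-1
  edge (10, 14)→(8, 6): d=(-2,-8) top-left  bias=+0
    (6,1)@(13, 3): e=[2,8,46] → █
    (5,2)@(11, 5): e=[6,24,26] → █
    (6,2)@(13, 5): e=[14,0,42] → ·  [on edge]
    (4,3)@(9, 7): e=[10,40,6] → █
    (6,3)@(13, 7): e=[26,-8,38] → ·
    (4,4)@(9, 9): e=[22,32,2] → █
    (6,4)@(13, 9): e=[38,-16,34] → ·
    (4,5)@(9, 11): e=[34,24,-2] → ·
    (5,5)@(11, 11): e=[42,0,14] → ·  [on edge]
    (4,8)@(9, 17): e=[70,0,-14] → ·  [on edge]
  covered (6 px):
    · · · · · · ·
    · · · · · · █
    · · · · · █ ·
    · · · · █ █ ·
    · · · · █ █ ·
    · · · · · · ·
    · · · · · · ·
    · · · · · · ·
    · · · · · · ·
    · · · · · · ·
T2:
  2·area = 24
  edge (6, 18)→(8, 4): d=(2,-14) top-left  bias=+0
  edge (8, 4)→(8, 16): d=(0,12) right/bottom  bias=-1
  edge (8, 16)→(6, 18): d=(-2,2) right/bottom  bias=-1
    (3,5)@(7, 11): e=[0,12,12] → █  [on edge]
    (4,5)@(9, 11): e=[28,-12,8] → ·
    (6,5)@(13, 11): e=[84,-60,0] → ·  [on edge]
    (3,6)@(7, 13): e=[4,12,8] → █
    (4,6)@(9, 13): e=[32,-12,4] → ·
    (5,6)@(11, 13): e=[60,-36,0] → ·  [on edge]
    (3,7)@(7, 15): e=[8,12,4] → █
    (4,7)@(9, 15): e=[36,-12,0] → ·  [on edge]
    (3,8)@(7, 17): e=[12,12,0] → ·  [on edge]
    (2,9)@(5, 19): e=[-12,36,0] → ·  [on edge]
  covered (3 px):
    · · · · · · ·
    · · · · · · ·
    · · · · · · ·
    · · · · · · ·
    · · · · · · ·
    · · · █ · · ·
    · · · █ · · ·
    · · · █ · · ·
    · · · · · · ·
    · · · · · · ·

Answer: [24,26,6]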